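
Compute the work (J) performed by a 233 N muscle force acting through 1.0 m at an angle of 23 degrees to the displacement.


W = F * d * cos(theta)
theta = 23 deg = 0.4014 rad
cos(theta) = 0.9205
W = 233 * 1.0 * 0.9205
W = 214.4776


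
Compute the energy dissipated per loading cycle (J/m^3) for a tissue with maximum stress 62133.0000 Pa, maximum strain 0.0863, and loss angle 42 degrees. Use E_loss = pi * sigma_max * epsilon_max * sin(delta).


E_loss = pi * sigma_max * epsilon_max * sin(delta)
delta = 42 deg = 0.7330 rad
sin(delta) = 0.6691
E_loss = pi * 62133.0000 * 0.0863 * 0.6691
E_loss = 11271.8159


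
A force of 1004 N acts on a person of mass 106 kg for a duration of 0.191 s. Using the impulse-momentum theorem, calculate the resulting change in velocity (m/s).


J = F * dt = 1004 * 0.191 = 191.7640 N*s
delta_v = J / m
delta_v = 191.7640 / 106
delta_v = 1.8091


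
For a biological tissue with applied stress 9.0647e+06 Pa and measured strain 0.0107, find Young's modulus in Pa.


E = stress / strain
E = 9.0647e+06 / 0.0107
E = 8.4717e+08


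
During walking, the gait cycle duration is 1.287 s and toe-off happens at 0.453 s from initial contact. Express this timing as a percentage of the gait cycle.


pct = (event_time / cycle_time) * 100
pct = (0.453 / 1.287) * 100
ratio = 0.3520
pct = 35.1981


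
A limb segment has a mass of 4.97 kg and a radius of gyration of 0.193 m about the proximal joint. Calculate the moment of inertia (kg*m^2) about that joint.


I = m * k^2
I = 4.97 * 0.193^2
k^2 = 0.0372
I = 0.1851


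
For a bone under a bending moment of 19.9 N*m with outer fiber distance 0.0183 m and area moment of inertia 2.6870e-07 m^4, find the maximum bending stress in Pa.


sigma = M * c / I
sigma = 19.9 * 0.0183 / 2.6870e-07
M * c = 0.3642
sigma = 1.3553e+06


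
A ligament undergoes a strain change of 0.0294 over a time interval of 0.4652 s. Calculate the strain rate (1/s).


strain_rate = delta_strain / delta_t
strain_rate = 0.0294 / 0.4652
strain_rate = 0.0632


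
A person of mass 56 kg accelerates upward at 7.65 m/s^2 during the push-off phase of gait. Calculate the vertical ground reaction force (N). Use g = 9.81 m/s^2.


GRF = m * (g + a)
GRF = 56 * (9.81 + 7.65)
GRF = 56 * 17.4600
GRF = 977.7600


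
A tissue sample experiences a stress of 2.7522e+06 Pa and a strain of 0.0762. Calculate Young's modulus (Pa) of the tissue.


E = stress / strain
E = 2.7522e+06 / 0.0762
E = 3.6118e+07


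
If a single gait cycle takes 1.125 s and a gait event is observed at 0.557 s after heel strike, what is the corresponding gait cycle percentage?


pct = (event_time / cycle_time) * 100
pct = (0.557 / 1.125) * 100
ratio = 0.4951
pct = 49.5111


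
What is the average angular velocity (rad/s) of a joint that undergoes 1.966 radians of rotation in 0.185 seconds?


omega = delta_theta / delta_t
omega = 1.966 / 0.185
omega = 10.6270


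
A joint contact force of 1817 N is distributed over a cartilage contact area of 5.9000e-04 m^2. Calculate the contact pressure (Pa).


P = F / A
P = 1817 / 5.9000e-04
P = 3.0797e+06


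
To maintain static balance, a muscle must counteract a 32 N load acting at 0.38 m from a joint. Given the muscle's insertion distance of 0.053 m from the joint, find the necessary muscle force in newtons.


F_muscle = W * d_load / d_muscle
F_muscle = 32 * 0.38 / 0.053
Numerator = 12.1600
F_muscle = 229.4340


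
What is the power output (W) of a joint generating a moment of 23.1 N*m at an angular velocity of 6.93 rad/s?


P = M * omega
P = 23.1 * 6.93
P = 160.0830


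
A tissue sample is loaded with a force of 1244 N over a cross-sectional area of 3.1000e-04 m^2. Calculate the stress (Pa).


stress = F / A
stress = 1244 / 3.1000e-04
stress = 4.0129e+06


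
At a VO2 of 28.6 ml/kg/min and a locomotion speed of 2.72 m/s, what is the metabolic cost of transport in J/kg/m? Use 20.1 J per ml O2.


Power per kg = VO2 * 20.1 / 60
Power per kg = 28.6 * 20.1 / 60 = 9.5810 W/kg
Cost = power_per_kg / speed
Cost = 9.5810 / 2.72
Cost = 3.5224


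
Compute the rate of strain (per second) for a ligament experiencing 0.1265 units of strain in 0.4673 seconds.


strain_rate = delta_strain / delta_t
strain_rate = 0.1265 / 0.4673
strain_rate = 0.2707


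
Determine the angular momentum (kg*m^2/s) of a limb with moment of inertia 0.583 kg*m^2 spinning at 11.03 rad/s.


L = I * omega
L = 0.583 * 11.03
L = 6.4305


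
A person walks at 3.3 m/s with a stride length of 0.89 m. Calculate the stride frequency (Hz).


f = v / stride_length
f = 3.3 / 0.89
f = 3.7079


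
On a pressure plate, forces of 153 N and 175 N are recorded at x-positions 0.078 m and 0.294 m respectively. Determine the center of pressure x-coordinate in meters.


COP_x = (F1*x1 + F2*x2) / (F1 + F2)
COP_x = (153*0.078 + 175*0.294) / (153 + 175)
Numerator = 63.3840
Denominator = 328
COP_x = 0.1932


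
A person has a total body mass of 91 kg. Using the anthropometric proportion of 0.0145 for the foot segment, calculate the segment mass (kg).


m_segment = body_mass * fraction
m_segment = 91 * 0.0145
m_segment = 1.3195


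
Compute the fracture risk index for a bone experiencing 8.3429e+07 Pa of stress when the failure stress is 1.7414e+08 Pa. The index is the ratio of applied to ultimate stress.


FRI = applied / ultimate
FRI = 8.3429e+07 / 1.7414e+08
FRI = 0.4791


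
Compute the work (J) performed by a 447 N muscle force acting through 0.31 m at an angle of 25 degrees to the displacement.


W = F * d * cos(theta)
theta = 25 deg = 0.4363 rad
cos(theta) = 0.9063
W = 447 * 0.31 * 0.9063
W = 125.5871


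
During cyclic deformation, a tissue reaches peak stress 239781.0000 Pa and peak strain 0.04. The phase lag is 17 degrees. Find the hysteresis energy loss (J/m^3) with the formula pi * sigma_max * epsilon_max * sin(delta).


E_loss = pi * sigma_max * epsilon_max * sin(delta)
delta = 17 deg = 0.2967 rad
sin(delta) = 0.2924
E_loss = pi * 239781.0000 * 0.04 * 0.2924
E_loss = 8809.6767


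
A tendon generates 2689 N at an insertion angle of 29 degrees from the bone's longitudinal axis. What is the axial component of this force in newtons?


F_eff = F_tendon * cos(theta)
theta = 29 deg = 0.5061 rad
cos(theta) = 0.8746
F_eff = 2689 * 0.8746
F_eff = 2351.8524


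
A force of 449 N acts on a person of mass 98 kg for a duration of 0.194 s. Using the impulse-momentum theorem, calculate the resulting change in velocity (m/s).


J = F * dt = 449 * 0.194 = 87.1060 N*s
delta_v = J / m
delta_v = 87.1060 / 98
delta_v = 0.8888


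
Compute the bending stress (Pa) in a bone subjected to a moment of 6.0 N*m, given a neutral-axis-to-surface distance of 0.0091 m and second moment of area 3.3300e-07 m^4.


sigma = M * c / I
sigma = 6.0 * 0.0091 / 3.3300e-07
M * c = 0.0546
sigma = 163963.9640


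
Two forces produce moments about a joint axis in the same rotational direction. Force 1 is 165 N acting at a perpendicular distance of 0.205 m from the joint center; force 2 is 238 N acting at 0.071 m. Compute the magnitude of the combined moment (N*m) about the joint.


M = F1 * d1 + F2 * d2
M = 165 * 0.205 + 238 * 0.071
M = 33.8250 + 16.8980
M = 50.7230


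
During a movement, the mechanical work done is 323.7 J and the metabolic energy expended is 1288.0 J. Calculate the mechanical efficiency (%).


eta = (W_mech / E_meta) * 100
eta = (323.7 / 1288.0) * 100
ratio = 0.2513
eta = 25.1320


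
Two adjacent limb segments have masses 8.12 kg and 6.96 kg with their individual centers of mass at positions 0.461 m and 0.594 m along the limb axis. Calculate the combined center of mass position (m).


COM = (m1*x1 + m2*x2) / (m1 + m2)
COM = (8.12*0.461 + 6.96*0.594) / (8.12 + 6.96)
Numerator = 7.8776
Denominator = 15.0800
COM = 0.5224


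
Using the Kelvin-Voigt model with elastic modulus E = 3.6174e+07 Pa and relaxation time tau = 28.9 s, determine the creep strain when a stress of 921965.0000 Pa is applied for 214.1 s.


epsilon(t) = (sigma/E) * (1 - exp(-t/tau))
sigma/E = 921965.0000 / 3.6174e+07 = 0.0255
exp(-t/tau) = exp(-214.1 / 28.9) = 6.0620e-04
epsilon = 0.0255 * (1 - 6.0620e-04)
epsilon = 0.0255


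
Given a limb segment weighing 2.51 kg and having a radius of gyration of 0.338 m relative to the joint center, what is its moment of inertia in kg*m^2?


I = m * k^2
I = 2.51 * 0.338^2
k^2 = 0.1142
I = 0.2868


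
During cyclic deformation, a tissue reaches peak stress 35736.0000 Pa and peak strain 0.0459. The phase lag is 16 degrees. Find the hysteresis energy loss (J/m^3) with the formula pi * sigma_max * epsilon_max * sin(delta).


E_loss = pi * sigma_max * epsilon_max * sin(delta)
delta = 16 deg = 0.2793 rad
sin(delta) = 0.2756
E_loss = pi * 35736.0000 * 0.0459 * 0.2756
E_loss = 1420.3866


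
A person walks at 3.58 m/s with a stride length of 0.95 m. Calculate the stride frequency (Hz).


f = v / stride_length
f = 3.58 / 0.95
f = 3.7684


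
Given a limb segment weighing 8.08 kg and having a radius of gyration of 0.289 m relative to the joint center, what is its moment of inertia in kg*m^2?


I = m * k^2
I = 8.08 * 0.289^2
k^2 = 0.0835
I = 0.6748


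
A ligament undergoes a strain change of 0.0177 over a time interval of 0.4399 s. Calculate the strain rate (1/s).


strain_rate = delta_strain / delta_t
strain_rate = 0.0177 / 0.4399
strain_rate = 0.0402


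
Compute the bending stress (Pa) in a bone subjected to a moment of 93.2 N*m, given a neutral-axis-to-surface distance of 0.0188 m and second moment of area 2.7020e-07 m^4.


sigma = M * c / I
sigma = 93.2 * 0.0188 / 2.7020e-07
M * c = 1.7522
sigma = 6.4847e+06


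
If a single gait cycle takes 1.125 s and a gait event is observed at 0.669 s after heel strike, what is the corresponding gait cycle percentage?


pct = (event_time / cycle_time) * 100
pct = (0.669 / 1.125) * 100
ratio = 0.5947
pct = 59.4667


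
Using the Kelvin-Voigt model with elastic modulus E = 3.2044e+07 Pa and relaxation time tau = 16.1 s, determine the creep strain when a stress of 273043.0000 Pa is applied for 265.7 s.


epsilon(t) = (sigma/E) * (1 - exp(-t/tau))
sigma/E = 273043.0000 / 3.2044e+07 = 0.0085
exp(-t/tau) = exp(-265.7 / 16.1) = 6.8044e-08
epsilon = 0.0085 * (1 - 6.8044e-08)
epsilon = 0.0085


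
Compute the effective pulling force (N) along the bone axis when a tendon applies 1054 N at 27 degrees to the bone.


F_eff = F_tendon * cos(theta)
theta = 27 deg = 0.4712 rad
cos(theta) = 0.8910
F_eff = 1054 * 0.8910
F_eff = 939.1209


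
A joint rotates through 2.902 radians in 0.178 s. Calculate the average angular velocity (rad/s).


omega = delta_theta / delta_t
omega = 2.902 / 0.178
omega = 16.3034


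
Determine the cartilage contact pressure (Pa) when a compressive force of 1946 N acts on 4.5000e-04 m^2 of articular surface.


P = F / A
P = 1946 / 4.5000e-04
P = 4.3244e+06


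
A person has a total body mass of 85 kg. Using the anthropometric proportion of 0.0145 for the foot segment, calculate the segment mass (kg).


m_segment = body_mass * fraction
m_segment = 85 * 0.0145
m_segment = 1.2325


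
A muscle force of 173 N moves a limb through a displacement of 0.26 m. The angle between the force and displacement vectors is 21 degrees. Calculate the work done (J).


W = F * d * cos(theta)
theta = 21 deg = 0.3665 rad
cos(theta) = 0.9336
W = 173 * 0.26 * 0.9336
W = 41.9924


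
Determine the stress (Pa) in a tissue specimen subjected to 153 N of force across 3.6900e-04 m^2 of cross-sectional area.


stress = F / A
stress = 153 / 3.6900e-04
stress = 414634.1463


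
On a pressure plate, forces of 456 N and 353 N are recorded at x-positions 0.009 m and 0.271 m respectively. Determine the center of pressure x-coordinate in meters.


COP_x = (F1*x1 + F2*x2) / (F1 + F2)
COP_x = (456*0.009 + 353*0.271) / (456 + 353)
Numerator = 99.7670
Denominator = 809
COP_x = 0.1233


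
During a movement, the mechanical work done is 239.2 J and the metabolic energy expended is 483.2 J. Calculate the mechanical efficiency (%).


eta = (W_mech / E_meta) * 100
eta = (239.2 / 483.2) * 100
ratio = 0.4950
eta = 49.5033


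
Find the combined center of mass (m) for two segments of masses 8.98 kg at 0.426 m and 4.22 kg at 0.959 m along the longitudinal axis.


COM = (m1*x1 + m2*x2) / (m1 + m2)
COM = (8.98*0.426 + 4.22*0.959) / (8.98 + 4.22)
Numerator = 7.8725
Denominator = 13.2000
COM = 0.5964


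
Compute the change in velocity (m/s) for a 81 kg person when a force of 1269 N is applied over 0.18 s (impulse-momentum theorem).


J = F * dt = 1269 * 0.18 = 228.4200 N*s
delta_v = J / m
delta_v = 228.4200 / 81
delta_v = 2.8200


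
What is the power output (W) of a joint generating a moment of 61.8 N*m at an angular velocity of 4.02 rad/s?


P = M * omega
P = 61.8 * 4.02
P = 248.4360


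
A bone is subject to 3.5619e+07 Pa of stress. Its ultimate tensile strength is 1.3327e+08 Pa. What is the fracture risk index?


FRI = applied / ultimate
FRI = 3.5619e+07 / 1.3327e+08
FRI = 0.2673


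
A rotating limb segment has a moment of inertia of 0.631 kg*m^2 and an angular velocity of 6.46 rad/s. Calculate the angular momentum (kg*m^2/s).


L = I * omega
L = 0.631 * 6.46
L = 4.0763


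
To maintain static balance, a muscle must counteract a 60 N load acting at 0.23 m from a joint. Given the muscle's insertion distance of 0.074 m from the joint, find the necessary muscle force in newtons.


F_muscle = W * d_load / d_muscle
F_muscle = 60 * 0.23 / 0.074
Numerator = 13.8000
F_muscle = 186.4865


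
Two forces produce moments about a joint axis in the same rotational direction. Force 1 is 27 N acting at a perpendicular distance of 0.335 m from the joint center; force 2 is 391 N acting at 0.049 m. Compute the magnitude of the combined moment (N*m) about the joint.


M = F1 * d1 + F2 * d2
M = 27 * 0.335 + 391 * 0.049
M = 9.0450 + 19.1590
M = 28.2040


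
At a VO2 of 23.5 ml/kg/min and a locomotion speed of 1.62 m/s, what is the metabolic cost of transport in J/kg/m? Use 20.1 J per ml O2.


Power per kg = VO2 * 20.1 / 60
Power per kg = 23.5 * 20.1 / 60 = 7.8725 W/kg
Cost = power_per_kg / speed
Cost = 7.8725 / 1.62
Cost = 4.8596


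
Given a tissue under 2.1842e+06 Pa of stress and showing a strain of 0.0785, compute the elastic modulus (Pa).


E = stress / strain
E = 2.1842e+06 / 0.0785
E = 2.7824e+07


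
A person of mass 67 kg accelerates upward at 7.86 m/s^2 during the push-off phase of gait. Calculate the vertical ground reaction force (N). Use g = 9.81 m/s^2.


GRF = m * (g + a)
GRF = 67 * (9.81 + 7.86)
GRF = 67 * 17.6700
GRF = 1183.8900


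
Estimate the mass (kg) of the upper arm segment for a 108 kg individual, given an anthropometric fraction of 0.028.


m_segment = body_mass * fraction
m_segment = 108 * 0.028
m_segment = 3.0240


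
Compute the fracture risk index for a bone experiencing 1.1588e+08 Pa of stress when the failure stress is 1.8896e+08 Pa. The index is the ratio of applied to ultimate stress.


FRI = applied / ultimate
FRI = 1.1588e+08 / 1.8896e+08
FRI = 0.6133


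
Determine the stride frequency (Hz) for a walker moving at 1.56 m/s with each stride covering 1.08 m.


f = v / stride_length
f = 1.56 / 1.08
f = 1.4444


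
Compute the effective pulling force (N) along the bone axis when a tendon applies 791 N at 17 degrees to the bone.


F_eff = F_tendon * cos(theta)
theta = 17 deg = 0.2967 rad
cos(theta) = 0.9563
F_eff = 791 * 0.9563
F_eff = 756.4371


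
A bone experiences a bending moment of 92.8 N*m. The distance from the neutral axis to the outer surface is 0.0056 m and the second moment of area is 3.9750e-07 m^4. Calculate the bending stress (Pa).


sigma = M * c / I
sigma = 92.8 * 0.0056 / 3.9750e-07
M * c = 0.5197
sigma = 1.3074e+06


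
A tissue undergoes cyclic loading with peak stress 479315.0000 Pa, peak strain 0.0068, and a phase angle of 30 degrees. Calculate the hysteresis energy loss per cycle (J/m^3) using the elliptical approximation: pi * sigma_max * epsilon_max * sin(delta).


E_loss = pi * sigma_max * epsilon_max * sin(delta)
delta = 30 deg = 0.5236 rad
sin(delta) = 0.5000
E_loss = pi * 479315.0000 * 0.0068 * 0.5000
E_loss = 5119.7624


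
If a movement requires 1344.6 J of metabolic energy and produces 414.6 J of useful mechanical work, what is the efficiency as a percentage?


eta = (W_mech / E_meta) * 100
eta = (414.6 / 1344.6) * 100
ratio = 0.3083
eta = 30.8344


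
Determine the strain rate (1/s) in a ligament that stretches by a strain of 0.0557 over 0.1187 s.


strain_rate = delta_strain / delta_t
strain_rate = 0.0557 / 0.1187
strain_rate = 0.4693


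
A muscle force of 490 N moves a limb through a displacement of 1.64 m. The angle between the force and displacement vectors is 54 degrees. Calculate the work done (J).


W = F * d * cos(theta)
theta = 54 deg = 0.9425 rad
cos(theta) = 0.5878
W = 490 * 1.64 * 0.5878
W = 472.3442


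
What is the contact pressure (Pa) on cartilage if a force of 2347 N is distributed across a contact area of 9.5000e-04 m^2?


P = F / A
P = 2347 / 9.5000e-04
P = 2.4705e+06


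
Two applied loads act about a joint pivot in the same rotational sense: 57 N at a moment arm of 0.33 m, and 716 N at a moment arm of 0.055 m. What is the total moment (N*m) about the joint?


M = F1 * d1 + F2 * d2
M = 57 * 0.33 + 716 * 0.055
M = 18.8100 + 39.3800
M = 58.1900


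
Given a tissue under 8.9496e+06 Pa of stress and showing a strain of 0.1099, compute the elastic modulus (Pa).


E = stress / strain
E = 8.9496e+06 / 0.1099
E = 8.1434e+07


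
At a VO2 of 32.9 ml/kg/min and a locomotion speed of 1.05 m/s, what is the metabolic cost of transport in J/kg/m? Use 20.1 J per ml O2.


Power per kg = VO2 * 20.1 / 60
Power per kg = 32.9 * 20.1 / 60 = 11.0215 W/kg
Cost = power_per_kg / speed
Cost = 11.0215 / 1.05
Cost = 10.4967


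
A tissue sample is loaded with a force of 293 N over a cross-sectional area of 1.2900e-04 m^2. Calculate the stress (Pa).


stress = F / A
stress = 293 / 1.2900e-04
stress = 2.2713e+06


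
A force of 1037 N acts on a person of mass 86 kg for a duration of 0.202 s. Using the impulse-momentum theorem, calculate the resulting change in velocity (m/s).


J = F * dt = 1037 * 0.202 = 209.4740 N*s
delta_v = J / m
delta_v = 209.4740 / 86
delta_v = 2.4357


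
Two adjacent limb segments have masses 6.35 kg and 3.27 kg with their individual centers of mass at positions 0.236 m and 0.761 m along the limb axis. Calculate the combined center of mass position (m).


COM = (m1*x1 + m2*x2) / (m1 + m2)
COM = (6.35*0.236 + 3.27*0.761) / (6.35 + 3.27)
Numerator = 3.9871
Denominator = 9.6200
COM = 0.4145


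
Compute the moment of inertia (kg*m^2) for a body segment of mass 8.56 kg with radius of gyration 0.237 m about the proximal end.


I = m * k^2
I = 8.56 * 0.237^2
k^2 = 0.0562
I = 0.4808


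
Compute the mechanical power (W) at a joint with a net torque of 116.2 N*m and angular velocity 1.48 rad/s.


P = M * omega
P = 116.2 * 1.48
P = 171.9760


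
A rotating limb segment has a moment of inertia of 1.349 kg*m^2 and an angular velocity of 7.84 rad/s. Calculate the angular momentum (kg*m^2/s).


L = I * omega
L = 1.349 * 7.84
L = 10.5762


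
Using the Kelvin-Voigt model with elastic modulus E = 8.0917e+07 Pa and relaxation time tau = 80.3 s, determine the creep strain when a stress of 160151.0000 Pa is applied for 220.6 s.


epsilon(t) = (sigma/E) * (1 - exp(-t/tau))
sigma/E = 160151.0000 / 8.0917e+07 = 0.0020
exp(-t/tau) = exp(-220.6 / 80.3) = 0.0641
epsilon = 0.0020 * (1 - 0.0641)
epsilon = 0.0019


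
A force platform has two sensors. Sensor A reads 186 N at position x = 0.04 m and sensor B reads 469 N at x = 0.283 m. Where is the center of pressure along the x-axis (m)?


COP_x = (F1*x1 + F2*x2) / (F1 + F2)
COP_x = (186*0.04 + 469*0.283) / (186 + 469)
Numerator = 140.1670
Denominator = 655
COP_x = 0.2140


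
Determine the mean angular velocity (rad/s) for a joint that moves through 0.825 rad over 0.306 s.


omega = delta_theta / delta_t
omega = 0.825 / 0.306
omega = 2.6961


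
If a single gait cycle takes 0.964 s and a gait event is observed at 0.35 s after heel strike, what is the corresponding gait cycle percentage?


pct = (event_time / cycle_time) * 100
pct = (0.35 / 0.964) * 100
ratio = 0.3631
pct = 36.3071


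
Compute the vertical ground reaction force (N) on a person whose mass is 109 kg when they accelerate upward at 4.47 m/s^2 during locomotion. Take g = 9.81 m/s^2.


GRF = m * (g + a)
GRF = 109 * (9.81 + 4.47)
GRF = 109 * 14.2800
GRF = 1556.5200


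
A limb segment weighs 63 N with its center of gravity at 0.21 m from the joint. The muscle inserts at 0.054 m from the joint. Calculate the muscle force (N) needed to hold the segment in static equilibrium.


F_muscle = W * d_load / d_muscle
F_muscle = 63 * 0.21 / 0.054
Numerator = 13.2300
F_muscle = 245.0000


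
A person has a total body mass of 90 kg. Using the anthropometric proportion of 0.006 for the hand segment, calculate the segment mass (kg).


m_segment = body_mass * fraction
m_segment = 90 * 0.006
m_segment = 0.5400


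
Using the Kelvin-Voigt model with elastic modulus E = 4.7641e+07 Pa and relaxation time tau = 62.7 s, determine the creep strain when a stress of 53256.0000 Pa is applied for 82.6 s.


epsilon(t) = (sigma/E) * (1 - exp(-t/tau))
sigma/E = 53256.0000 / 4.7641e+07 = 0.0011
exp(-t/tau) = exp(-82.6 / 62.7) = 0.2678
epsilon = 0.0011 * (1 - 0.2678)
epsilon = 8.1846e-04


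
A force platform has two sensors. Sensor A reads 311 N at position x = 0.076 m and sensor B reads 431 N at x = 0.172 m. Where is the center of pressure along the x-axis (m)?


COP_x = (F1*x1 + F2*x2) / (F1 + F2)
COP_x = (311*0.076 + 431*0.172) / (311 + 431)
Numerator = 97.7680
Denominator = 742
COP_x = 0.1318


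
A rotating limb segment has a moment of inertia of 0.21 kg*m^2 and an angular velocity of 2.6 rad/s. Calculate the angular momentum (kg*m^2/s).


L = I * omega
L = 0.21 * 2.6
L = 0.5460


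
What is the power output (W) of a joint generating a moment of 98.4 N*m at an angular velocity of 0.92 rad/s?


P = M * omega
P = 98.4 * 0.92
P = 90.5280


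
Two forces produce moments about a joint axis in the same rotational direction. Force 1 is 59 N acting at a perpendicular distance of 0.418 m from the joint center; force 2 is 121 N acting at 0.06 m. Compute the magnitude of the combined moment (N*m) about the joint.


M = F1 * d1 + F2 * d2
M = 59 * 0.418 + 121 * 0.06
M = 24.6620 + 7.2600
M = 31.9220


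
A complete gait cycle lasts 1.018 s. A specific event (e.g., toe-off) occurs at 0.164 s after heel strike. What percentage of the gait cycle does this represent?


pct = (event_time / cycle_time) * 100
pct = (0.164 / 1.018) * 100
ratio = 0.1611
pct = 16.1100


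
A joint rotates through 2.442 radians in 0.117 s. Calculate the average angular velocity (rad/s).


omega = delta_theta / delta_t
omega = 2.442 / 0.117
omega = 20.8718


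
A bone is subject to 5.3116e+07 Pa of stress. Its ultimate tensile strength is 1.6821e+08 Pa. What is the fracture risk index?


FRI = applied / ultimate
FRI = 5.3116e+07 / 1.6821e+08
FRI = 0.3158


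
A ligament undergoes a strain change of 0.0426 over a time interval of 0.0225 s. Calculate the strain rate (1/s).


strain_rate = delta_strain / delta_t
strain_rate = 0.0426 / 0.0225
strain_rate = 1.8933


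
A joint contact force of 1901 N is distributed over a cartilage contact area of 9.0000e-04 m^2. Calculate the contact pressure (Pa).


P = F / A
P = 1901 / 9.0000e-04
P = 2.1122e+06


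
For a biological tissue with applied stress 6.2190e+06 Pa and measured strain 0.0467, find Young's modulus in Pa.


E = stress / strain
E = 6.2190e+06 / 0.0467
E = 1.3317e+08


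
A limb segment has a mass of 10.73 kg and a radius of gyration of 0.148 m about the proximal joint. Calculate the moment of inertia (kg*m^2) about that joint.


I = m * k^2
I = 10.73 * 0.148^2
k^2 = 0.0219
I = 0.2350


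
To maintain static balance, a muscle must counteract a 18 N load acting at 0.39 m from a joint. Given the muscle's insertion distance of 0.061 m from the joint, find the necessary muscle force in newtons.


F_muscle = W * d_load / d_muscle
F_muscle = 18 * 0.39 / 0.061
Numerator = 7.0200
F_muscle = 115.0820


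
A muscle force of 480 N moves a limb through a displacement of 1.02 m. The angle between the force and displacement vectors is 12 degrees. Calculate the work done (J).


W = F * d * cos(theta)
theta = 12 deg = 0.2094 rad
cos(theta) = 0.9781
W = 480 * 1.02 * 0.9781
W = 478.9011


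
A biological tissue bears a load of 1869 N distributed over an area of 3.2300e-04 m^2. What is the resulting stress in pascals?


stress = F / A
stress = 1869 / 3.2300e-04
stress = 5.7864e+06


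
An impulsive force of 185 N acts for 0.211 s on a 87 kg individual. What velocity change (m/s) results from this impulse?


J = F * dt = 185 * 0.211 = 39.0350 N*s
delta_v = J / m
delta_v = 39.0350 / 87
delta_v = 0.4487


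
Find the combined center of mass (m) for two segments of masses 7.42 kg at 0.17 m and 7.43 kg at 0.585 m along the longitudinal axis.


COM = (m1*x1 + m2*x2) / (m1 + m2)
COM = (7.42*0.17 + 7.43*0.585) / (7.42 + 7.43)
Numerator = 5.6079
Denominator = 14.8500
COM = 0.3776


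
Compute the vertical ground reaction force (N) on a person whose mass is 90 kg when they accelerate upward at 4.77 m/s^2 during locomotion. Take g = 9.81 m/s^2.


GRF = m * (g + a)
GRF = 90 * (9.81 + 4.77)
GRF = 90 * 14.5800
GRF = 1312.2000


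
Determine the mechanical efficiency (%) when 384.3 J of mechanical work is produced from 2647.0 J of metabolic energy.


eta = (W_mech / E_meta) * 100
eta = (384.3 / 2647.0) * 100
ratio = 0.1452
eta = 14.5183


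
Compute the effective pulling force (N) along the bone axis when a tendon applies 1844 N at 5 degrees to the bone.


F_eff = F_tendon * cos(theta)
theta = 5 deg = 0.0873 rad
cos(theta) = 0.9962
F_eff = 1844 * 0.9962
F_eff = 1836.9830


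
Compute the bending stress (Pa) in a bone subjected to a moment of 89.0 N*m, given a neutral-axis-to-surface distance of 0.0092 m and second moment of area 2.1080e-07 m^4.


sigma = M * c / I
sigma = 89.0 * 0.0092 / 2.1080e-07
M * c = 0.8188
sigma = 3.8843e+06


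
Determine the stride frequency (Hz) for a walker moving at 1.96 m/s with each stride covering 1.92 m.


f = v / stride_length
f = 1.96 / 1.92
f = 1.0208


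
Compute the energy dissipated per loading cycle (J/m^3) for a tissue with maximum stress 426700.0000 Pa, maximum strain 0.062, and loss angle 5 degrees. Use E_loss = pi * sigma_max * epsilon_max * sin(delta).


E_loss = pi * sigma_max * epsilon_max * sin(delta)
delta = 5 deg = 0.0873 rad
sin(delta) = 0.0872
E_loss = pi * 426700.0000 * 0.062 * 0.0872
E_loss = 7243.6960


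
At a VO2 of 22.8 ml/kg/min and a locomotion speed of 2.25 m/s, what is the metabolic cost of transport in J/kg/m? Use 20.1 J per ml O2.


Power per kg = VO2 * 20.1 / 60
Power per kg = 22.8 * 20.1 / 60 = 7.6380 W/kg
Cost = power_per_kg / speed
Cost = 7.6380 / 2.25
Cost = 3.3947


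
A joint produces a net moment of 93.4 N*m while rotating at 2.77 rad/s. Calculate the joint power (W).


P = M * omega
P = 93.4 * 2.77
P = 258.7180


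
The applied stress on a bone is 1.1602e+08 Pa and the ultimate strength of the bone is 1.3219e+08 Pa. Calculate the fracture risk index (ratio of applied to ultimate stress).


FRI = applied / ultimate
FRI = 1.1602e+08 / 1.3219e+08
FRI = 0.8777


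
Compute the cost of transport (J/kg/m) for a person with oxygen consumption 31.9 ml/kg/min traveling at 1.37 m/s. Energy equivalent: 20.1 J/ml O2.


Power per kg = VO2 * 20.1 / 60
Power per kg = 31.9 * 20.1 / 60 = 10.6865 W/kg
Cost = power_per_kg / speed
Cost = 10.6865 / 1.37
Cost = 7.8004


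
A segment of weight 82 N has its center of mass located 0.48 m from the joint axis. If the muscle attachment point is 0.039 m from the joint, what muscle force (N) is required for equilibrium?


F_muscle = W * d_load / d_muscle
F_muscle = 82 * 0.48 / 0.039
Numerator = 39.3600
F_muscle = 1009.2308


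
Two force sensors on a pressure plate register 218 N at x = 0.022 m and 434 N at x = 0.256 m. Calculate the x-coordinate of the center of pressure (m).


COP_x = (F1*x1 + F2*x2) / (F1 + F2)
COP_x = (218*0.022 + 434*0.256) / (218 + 434)
Numerator = 115.9000
Denominator = 652
COP_x = 0.1778


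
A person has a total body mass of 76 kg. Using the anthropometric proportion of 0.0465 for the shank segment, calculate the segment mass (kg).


m_segment = body_mass * fraction
m_segment = 76 * 0.0465
m_segment = 3.5340


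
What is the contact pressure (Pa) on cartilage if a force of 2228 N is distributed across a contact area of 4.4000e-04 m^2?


P = F / A
P = 2228 / 4.4000e-04
P = 5.0636e+06


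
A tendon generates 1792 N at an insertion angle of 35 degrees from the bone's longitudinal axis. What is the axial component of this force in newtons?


F_eff = F_tendon * cos(theta)
theta = 35 deg = 0.6109 rad
cos(theta) = 0.8192
F_eff = 1792 * 0.8192
F_eff = 1467.9205


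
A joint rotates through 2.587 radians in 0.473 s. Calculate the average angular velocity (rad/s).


omega = delta_theta / delta_t
omega = 2.587 / 0.473
omega = 5.4693


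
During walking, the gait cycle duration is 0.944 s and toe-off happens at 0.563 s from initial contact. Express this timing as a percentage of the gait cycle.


pct = (event_time / cycle_time) * 100
pct = (0.563 / 0.944) * 100
ratio = 0.5964
pct = 59.6398


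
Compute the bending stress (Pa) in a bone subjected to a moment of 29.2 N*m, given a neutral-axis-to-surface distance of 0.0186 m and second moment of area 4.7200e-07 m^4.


sigma = M * c / I
sigma = 29.2 * 0.0186 / 4.7200e-07
M * c = 0.5431
sigma = 1.1507e+06


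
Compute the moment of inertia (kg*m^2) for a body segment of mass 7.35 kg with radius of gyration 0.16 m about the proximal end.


I = m * k^2
I = 7.35 * 0.16^2
k^2 = 0.0256
I = 0.1882


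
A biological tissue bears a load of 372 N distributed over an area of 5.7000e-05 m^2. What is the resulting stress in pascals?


stress = F / A
stress = 372 / 5.7000e-05
stress = 6.5263e+06


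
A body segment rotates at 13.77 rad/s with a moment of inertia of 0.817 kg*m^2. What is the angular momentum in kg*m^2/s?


L = I * omega
L = 0.817 * 13.77
L = 11.2501


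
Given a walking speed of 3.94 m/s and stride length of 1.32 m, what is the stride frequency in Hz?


f = v / stride_length
f = 3.94 / 1.32
f = 2.9848


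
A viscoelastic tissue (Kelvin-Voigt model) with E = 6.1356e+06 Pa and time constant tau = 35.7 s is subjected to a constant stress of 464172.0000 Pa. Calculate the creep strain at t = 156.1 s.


epsilon(t) = (sigma/E) * (1 - exp(-t/tau))
sigma/E = 464172.0000 / 6.1356e+06 = 0.0757
exp(-t/tau) = exp(-156.1 / 35.7) = 0.0126
epsilon = 0.0757 * (1 - 0.0126)
epsilon = 0.0747


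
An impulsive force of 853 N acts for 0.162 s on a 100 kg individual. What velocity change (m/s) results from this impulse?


J = F * dt = 853 * 0.162 = 138.1860 N*s
delta_v = J / m
delta_v = 138.1860 / 100
delta_v = 1.3819


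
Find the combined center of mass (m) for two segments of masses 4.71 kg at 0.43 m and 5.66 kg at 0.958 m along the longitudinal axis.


COM = (m1*x1 + m2*x2) / (m1 + m2)
COM = (4.71*0.43 + 5.66*0.958) / (4.71 + 5.66)
Numerator = 7.4476
Denominator = 10.3700
COM = 0.7182


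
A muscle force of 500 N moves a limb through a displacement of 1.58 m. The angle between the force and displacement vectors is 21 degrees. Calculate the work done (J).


W = F * d * cos(theta)
theta = 21 deg = 0.3665 rad
cos(theta) = 0.9336
W = 500 * 1.58 * 0.9336
W = 737.5285


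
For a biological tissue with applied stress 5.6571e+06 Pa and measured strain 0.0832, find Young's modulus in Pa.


E = stress / strain
E = 5.6571e+06 / 0.0832
E = 6.7994e+07


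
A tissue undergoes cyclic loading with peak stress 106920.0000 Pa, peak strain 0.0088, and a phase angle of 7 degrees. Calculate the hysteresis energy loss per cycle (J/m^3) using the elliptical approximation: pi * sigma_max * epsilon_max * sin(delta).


E_loss = pi * sigma_max * epsilon_max * sin(delta)
delta = 7 deg = 0.1222 rad
sin(delta) = 0.1219
E_loss = pi * 106920.0000 * 0.0088 * 0.1219
E_loss = 360.2350


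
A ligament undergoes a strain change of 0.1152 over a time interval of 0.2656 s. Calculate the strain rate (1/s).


strain_rate = delta_strain / delta_t
strain_rate = 0.1152 / 0.2656
strain_rate = 0.4337


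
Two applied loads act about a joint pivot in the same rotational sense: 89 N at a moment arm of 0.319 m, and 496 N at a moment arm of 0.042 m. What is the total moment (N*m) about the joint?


M = F1 * d1 + F2 * d2
M = 89 * 0.319 + 496 * 0.042
M = 28.3910 + 20.8320
M = 49.2230


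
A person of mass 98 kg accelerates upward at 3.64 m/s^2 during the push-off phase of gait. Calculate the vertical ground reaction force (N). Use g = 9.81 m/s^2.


GRF = m * (g + a)
GRF = 98 * (9.81 + 3.64)
GRF = 98 * 13.4500
GRF = 1318.1000


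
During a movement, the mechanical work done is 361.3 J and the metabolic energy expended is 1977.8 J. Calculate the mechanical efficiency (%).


eta = (W_mech / E_meta) * 100
eta = (361.3 / 1977.8) * 100
ratio = 0.1827
eta = 18.2678


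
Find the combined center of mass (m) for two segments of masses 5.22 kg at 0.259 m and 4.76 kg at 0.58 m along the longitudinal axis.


COM = (m1*x1 + m2*x2) / (m1 + m2)
COM = (5.22*0.259 + 4.76*0.58) / (5.22 + 4.76)
Numerator = 4.1128
Denominator = 9.9800
COM = 0.4121


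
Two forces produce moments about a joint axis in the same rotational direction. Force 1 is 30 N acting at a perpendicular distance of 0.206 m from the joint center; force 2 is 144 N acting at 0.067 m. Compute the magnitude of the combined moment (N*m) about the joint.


M = F1 * d1 + F2 * d2
M = 30 * 0.206 + 144 * 0.067
M = 6.1800 + 9.6480
M = 15.8280


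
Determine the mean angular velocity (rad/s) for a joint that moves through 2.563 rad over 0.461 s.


omega = delta_theta / delta_t
omega = 2.563 / 0.461
omega = 5.5597


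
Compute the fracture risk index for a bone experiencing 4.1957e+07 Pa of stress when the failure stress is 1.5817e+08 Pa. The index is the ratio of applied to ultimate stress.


FRI = applied / ultimate
FRI = 4.1957e+07 / 1.5817e+08
FRI = 0.2653


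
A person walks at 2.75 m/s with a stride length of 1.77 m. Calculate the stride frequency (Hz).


f = v / stride_length
f = 2.75 / 1.77
f = 1.5537


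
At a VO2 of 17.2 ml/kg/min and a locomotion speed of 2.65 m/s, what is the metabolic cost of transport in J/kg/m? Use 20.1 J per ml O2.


Power per kg = VO2 * 20.1 / 60
Power per kg = 17.2 * 20.1 / 60 = 5.7620 W/kg
Cost = power_per_kg / speed
Cost = 5.7620 / 2.65
Cost = 2.1743


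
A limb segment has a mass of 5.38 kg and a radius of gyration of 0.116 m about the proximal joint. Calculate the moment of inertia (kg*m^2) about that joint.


I = m * k^2
I = 5.38 * 0.116^2
k^2 = 0.0135
I = 0.0724


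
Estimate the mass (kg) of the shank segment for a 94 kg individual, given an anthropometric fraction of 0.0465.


m_segment = body_mass * fraction
m_segment = 94 * 0.0465
m_segment = 4.3710


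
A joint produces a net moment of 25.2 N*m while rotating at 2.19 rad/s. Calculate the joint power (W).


P = M * omega
P = 25.2 * 2.19
P = 55.1880


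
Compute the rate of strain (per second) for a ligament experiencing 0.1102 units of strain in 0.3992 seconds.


strain_rate = delta_strain / delta_t
strain_rate = 0.1102 / 0.3992
strain_rate = 0.2761


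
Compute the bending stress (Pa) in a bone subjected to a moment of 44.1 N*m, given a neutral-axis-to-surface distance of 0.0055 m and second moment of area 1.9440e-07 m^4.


sigma = M * c / I
sigma = 44.1 * 0.0055 / 1.9440e-07
M * c = 0.2425
sigma = 1.2477e+06


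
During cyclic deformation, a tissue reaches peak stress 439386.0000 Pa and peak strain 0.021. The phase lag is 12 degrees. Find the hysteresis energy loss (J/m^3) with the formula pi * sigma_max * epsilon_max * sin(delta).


E_loss = pi * sigma_max * epsilon_max * sin(delta)
delta = 12 deg = 0.2094 rad
sin(delta) = 0.2079
E_loss = pi * 439386.0000 * 0.021 * 0.2079
E_loss = 6026.9043


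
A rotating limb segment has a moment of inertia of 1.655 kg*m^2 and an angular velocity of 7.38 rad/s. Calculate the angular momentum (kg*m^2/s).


L = I * omega
L = 1.655 * 7.38
L = 12.2139


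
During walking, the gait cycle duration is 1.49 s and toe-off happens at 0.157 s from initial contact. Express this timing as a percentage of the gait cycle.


pct = (event_time / cycle_time) * 100
pct = (0.157 / 1.49) * 100
ratio = 0.1054
pct = 10.5369


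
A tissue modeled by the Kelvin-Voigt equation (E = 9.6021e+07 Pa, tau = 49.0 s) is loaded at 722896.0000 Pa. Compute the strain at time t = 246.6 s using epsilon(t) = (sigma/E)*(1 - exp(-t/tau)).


epsilon(t) = (sigma/E) * (1 - exp(-t/tau))
sigma/E = 722896.0000 / 9.6021e+07 = 0.0075
exp(-t/tau) = exp(-246.6 / 49.0) = 0.0065
epsilon = 0.0075 * (1 - 0.0065)
epsilon = 0.0075


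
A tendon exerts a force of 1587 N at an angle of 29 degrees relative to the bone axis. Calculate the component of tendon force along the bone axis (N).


F_eff = F_tendon * cos(theta)
theta = 29 deg = 0.5061 rad
cos(theta) = 0.8746
F_eff = 1587 * 0.8746
F_eff = 1388.0215


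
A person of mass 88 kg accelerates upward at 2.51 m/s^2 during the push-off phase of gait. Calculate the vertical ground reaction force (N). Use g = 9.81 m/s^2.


GRF = m * (g + a)
GRF = 88 * (9.81 + 2.51)
GRF = 88 * 12.3200
GRF = 1084.1600


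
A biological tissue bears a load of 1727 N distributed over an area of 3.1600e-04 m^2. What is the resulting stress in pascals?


stress = F / A
stress = 1727 / 3.1600e-04
stress = 5.4652e+06


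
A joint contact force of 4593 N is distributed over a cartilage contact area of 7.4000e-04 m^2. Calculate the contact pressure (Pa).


P = F / A
P = 4593 / 7.4000e-04
P = 6.2068e+06


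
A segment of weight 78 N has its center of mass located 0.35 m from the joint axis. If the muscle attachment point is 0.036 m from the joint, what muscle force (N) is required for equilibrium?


F_muscle = W * d_load / d_muscle
F_muscle = 78 * 0.35 / 0.036
Numerator = 27.3000
F_muscle = 758.3333


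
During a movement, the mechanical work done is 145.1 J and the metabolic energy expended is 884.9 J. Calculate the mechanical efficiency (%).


eta = (W_mech / E_meta) * 100
eta = (145.1 / 884.9) * 100
ratio = 0.1640
eta = 16.3973


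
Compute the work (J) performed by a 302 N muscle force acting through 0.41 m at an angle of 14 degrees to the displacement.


W = F * d * cos(theta)
theta = 14 deg = 0.2443 rad
cos(theta) = 0.9703
W = 302 * 0.41 * 0.9703
W = 120.1420


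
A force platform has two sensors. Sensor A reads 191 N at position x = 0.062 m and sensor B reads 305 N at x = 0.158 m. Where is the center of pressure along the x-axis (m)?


COP_x = (F1*x1 + F2*x2) / (F1 + F2)
COP_x = (191*0.062 + 305*0.158) / (191 + 305)
Numerator = 60.0320
Denominator = 496
COP_x = 0.1210


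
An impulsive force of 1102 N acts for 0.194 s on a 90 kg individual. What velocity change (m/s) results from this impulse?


J = F * dt = 1102 * 0.194 = 213.7880 N*s
delta_v = J / m
delta_v = 213.7880 / 90
delta_v = 2.3754


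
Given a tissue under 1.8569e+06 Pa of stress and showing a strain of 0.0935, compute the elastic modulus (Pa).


E = stress / strain
E = 1.8569e+06 / 0.0935
E = 1.9860e+07
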